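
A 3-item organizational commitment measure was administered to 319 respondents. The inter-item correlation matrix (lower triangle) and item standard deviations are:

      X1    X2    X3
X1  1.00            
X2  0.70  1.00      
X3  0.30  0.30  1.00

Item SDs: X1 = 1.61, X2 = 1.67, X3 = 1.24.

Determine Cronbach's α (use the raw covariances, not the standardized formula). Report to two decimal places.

α = 0.71

Σσ²ᵢ = 1.61² + 1.67² + 1.24² = 6.9186
Covariances σ_ij = r_ij · s_i · s_j:
  σ(X1,X2) = 0.70 × 1.61 × 1.67 = 1.8821
  σ(X1,X3) = 0.30 × 1.61 × 1.24 = 0.5989
  σ(X2,X3) = 0.30 × 1.67 × 1.24 = 0.6212
σ²_T = Σσ²ᵢ + 2·Σσ_ij = 6.9186 + 2 × 3.1022 = 13.1230
α = (3/2)·(1 − 6.9186/13.1230) = 0.71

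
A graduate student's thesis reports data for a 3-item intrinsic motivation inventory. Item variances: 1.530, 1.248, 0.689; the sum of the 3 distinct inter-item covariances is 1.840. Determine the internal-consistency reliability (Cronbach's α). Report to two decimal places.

Cronbach's α = 0.77

Σσᵢ² = 1.530 + 1.248 + 0.689 = 3.467
Sum of distinct covariances = 1.840
σ²_total = Σσᵢ² + 2·Σcov = 3.467 + 2 × 1.840 = 7.147
α = (3/2)·(1 − 3.467/7.147) = 0.77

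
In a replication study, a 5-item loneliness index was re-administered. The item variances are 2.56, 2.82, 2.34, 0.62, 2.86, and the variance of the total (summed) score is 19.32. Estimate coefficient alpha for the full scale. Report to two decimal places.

Σσ²ᵢ = 2.56 + 2.82 + 2.34 + 0.62 + 2.86 = 11.20
α = (k/(k−1))·(1 − Σσ²ᵢ/σ²_total) = (5/4)·(1 − 11.20/19.32) = 0.53

α = 0.53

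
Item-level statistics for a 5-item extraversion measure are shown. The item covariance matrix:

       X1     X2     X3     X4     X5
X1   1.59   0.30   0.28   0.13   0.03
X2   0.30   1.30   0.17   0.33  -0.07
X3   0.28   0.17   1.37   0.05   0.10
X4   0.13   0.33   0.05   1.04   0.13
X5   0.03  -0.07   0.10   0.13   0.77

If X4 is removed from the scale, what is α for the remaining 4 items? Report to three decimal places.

α = 0.325

Remaining items: X1, X2, X3, X5 (k = 4).
sum of item variances = 1.59 + 1.30 + 1.37 + 0.77 = 5.03
Var(T) = 5.03 + 2 × 0.81 = 6.65
α (item deleted) = (4/3)·(1 − 5.03/6.65) = 0.325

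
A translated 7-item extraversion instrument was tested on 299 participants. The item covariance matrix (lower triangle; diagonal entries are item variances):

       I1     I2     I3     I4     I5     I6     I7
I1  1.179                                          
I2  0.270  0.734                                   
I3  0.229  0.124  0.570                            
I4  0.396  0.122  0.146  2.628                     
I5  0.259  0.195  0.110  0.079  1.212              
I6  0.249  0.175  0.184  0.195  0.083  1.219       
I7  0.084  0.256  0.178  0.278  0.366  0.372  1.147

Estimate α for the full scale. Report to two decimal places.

α = 0.58

Σσ²ᵢ = 1.179 + 0.734 + 0.570 + 2.628 + 1.212 + 1.219 + 1.147 = 8.689
Sum of the distinct covariances = 4.350
σ²_T = 8.689 + 2 × 4.350 = 17.389
α = (k/(k−1))·(1 − Σσ²ᵢ/σ²_T) = (7/6)·(1 − 8.689/17.389) = 0.58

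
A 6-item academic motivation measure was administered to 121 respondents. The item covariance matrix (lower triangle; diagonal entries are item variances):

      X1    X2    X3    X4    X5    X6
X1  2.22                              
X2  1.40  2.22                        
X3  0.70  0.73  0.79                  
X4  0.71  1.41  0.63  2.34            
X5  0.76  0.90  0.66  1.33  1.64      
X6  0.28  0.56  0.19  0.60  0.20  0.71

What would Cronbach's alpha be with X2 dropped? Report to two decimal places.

Cronbach's alpha = 0.76

Remaining items: X1, X3, X4, X5, X6 (k = 5).
Σσᵢ² = 2.22 + 0.79 + 2.34 + 1.64 + 0.71 = 7.70
σ²_T = 7.70 + 2 × 6.06 = 19.82
α (item deleted) = (5/4)·(1 − 7.70/19.82) = 0.76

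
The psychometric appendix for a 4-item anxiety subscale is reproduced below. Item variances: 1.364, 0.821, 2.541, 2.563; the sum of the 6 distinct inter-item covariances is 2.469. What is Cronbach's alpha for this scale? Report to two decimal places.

Σσ²ᵢ = 1.364 + 0.821 + 2.541 + 2.563 = 7.289
Sum of distinct covariances = 2.469
σ²_T = Σσ²ᵢ + 2·Σcov = 7.289 + 2 × 2.469 = 12.227
α = (4/3)·(1 − 7.289/12.227) = 0.54

Cronbach's alpha = 0.54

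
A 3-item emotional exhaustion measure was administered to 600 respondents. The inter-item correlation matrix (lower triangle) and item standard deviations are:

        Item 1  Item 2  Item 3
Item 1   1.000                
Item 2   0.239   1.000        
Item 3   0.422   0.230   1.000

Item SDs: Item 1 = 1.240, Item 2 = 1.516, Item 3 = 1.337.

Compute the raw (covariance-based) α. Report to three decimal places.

α = 0.547

Σσ²ᵢ = 1.240² + 1.516² + 1.337² = 5.6234
Covariances σ_ij = r_ij · s_i · s_j:
  σ(Item 1,Item 2) = 0.239 × 1.240 × 1.516 = 0.4493
  σ(Item 1,Item 3) = 0.422 × 1.240 × 1.337 = 0.6996
  σ(Item 2,Item 3) = 0.230 × 1.516 × 1.337 = 0.4662
σ²_T = Σσ²ᵢ + 2·Σσ_ij = 5.6234 + 2 × 1.6151 = 8.8536
α = (3/2)·(1 − 5.6234/8.8536) = 0.547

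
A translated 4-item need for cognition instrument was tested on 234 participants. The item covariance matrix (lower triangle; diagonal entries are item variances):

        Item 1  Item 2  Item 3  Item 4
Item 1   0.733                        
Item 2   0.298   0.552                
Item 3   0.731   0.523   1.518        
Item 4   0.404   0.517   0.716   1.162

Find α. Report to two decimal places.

Σσᵢ² = 0.733 + 0.552 + 1.518 + 1.162 = 3.965
Sum of the distinct covariances = 3.189
σ²_T = 3.965 + 2 × 3.189 = 10.343
α = (k/(k−1))·(1 − Σσᵢ²/σ²_T) = (4/3)·(1 − 3.965/10.343) = 0.82

α = 0.82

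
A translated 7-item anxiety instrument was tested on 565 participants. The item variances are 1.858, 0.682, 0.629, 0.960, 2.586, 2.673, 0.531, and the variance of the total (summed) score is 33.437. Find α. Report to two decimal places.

Σσᵢ² = 1.858 + 0.682 + 0.629 + 0.960 + 2.586 + 2.673 + 0.531 = 9.919
α = (k/(k−1))·(1 − Σσᵢ²/Var(T)) = (7/6)·(1 − 9.919/33.437) = 0.82

α = 0.82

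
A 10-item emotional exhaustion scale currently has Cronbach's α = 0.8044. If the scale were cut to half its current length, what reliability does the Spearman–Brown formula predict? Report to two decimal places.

Length factor m = 1/2
α' = m·α / (1 − (1−m)·α)
   = 1/2 × 0.8044 / (1 − (1 − 1/2) × 0.8044)
   = 0.4022 / 0.5978 = 0.67

predicted reliability = 0.67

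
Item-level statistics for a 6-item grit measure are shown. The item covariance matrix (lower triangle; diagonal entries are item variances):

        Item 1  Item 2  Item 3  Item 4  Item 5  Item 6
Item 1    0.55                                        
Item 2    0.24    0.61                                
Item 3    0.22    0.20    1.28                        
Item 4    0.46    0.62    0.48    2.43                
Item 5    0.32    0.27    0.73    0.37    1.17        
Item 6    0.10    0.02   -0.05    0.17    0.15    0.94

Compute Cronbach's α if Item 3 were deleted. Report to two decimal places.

Remaining items: Item 1, Item 2, Item 4, Item 5, Item 6 (k = 5).
ΣVar(i) = 0.55 + 0.61 + 2.43 + 1.17 + 0.94 = 5.70
total variance = 5.70 + 2 × 2.72 = 11.14
α (item deleted) = (5/4)·(1 − 5.70/11.14) = 0.61

Cronbach's α = 0.61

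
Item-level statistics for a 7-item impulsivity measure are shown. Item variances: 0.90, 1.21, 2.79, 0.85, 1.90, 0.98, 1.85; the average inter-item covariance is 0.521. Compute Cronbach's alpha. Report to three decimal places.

Σσ²ᵢ = 0.90 + 1.21 + 2.79 + 0.85 + 1.90 + 0.98 + 1.85 = 10.48
Sum of the 21 distinct covariances = 21 × 0.521 = 10.941
σ²_T = Σσ²ᵢ + 2·Σcov = 10.48 + 2 × 10.941 = 32.362
α = (7/6)·(1 − 10.48/32.362) = 0.789

Cronbach's alpha = 0.789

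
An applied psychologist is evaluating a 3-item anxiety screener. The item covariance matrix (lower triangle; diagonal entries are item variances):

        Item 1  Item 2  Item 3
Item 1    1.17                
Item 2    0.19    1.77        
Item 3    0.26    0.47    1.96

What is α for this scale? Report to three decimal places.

α = 0.409

Σσ²ᵢ = 1.17 + 1.77 + 1.96 = 4.90
Sum of the distinct covariances = 0.92
σ²_T = 4.90 + 2 × 0.92 = 6.74
α = (k/(k−1))·(1 − Σσ²ᵢ/σ²_T) = (3/2)·(1 − 4.90/6.74) = 0.409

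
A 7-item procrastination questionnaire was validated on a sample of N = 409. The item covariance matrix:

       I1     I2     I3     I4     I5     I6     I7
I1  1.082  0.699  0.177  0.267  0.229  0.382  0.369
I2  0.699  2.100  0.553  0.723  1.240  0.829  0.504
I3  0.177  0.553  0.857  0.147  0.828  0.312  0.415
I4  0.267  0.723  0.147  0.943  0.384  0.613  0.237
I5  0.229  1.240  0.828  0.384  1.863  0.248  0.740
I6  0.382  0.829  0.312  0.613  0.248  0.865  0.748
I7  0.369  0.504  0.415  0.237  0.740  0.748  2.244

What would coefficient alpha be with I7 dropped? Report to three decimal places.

Remaining items: I1, I2, I3, I4, I5, I6 (k = 6).
Σσ²ᵢ = 1.082 + 2.100 + 0.857 + 0.943 + 1.863 + 0.865 = 7.710
σ²_total = 7.710 + 2 × 7.631 = 22.972
α (item deleted) = (6/5)·(1 − 7.710/22.972) = 0.797

coefficient alpha = 0.797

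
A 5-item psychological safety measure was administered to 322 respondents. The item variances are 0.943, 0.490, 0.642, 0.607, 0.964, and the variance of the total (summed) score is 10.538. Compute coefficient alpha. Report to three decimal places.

ΣVar(i) = 0.943 + 0.490 + 0.642 + 0.607 + 0.964 = 3.646
α = (k/(k−1))·(1 − ΣVar(i)/total variance) = (5/4)·(1 − 3.646/10.538) = 0.818

coefficient alpha = 0.818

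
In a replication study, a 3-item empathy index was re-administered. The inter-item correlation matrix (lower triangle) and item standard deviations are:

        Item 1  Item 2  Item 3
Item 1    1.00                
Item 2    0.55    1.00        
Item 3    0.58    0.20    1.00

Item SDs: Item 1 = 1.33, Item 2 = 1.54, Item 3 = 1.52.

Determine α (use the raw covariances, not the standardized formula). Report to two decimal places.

Σσ²ᵢ = 1.33² + 1.54² + 1.52² = 6.4509
Covariances σ_ij = r_ij · s_i · s_j:
  σ(Item 1,Item 2) = 0.55 × 1.33 × 1.54 = 1.1265
  σ(Item 1,Item 3) = 0.58 × 1.33 × 1.52 = 1.1725
  σ(Item 2,Item 3) = 0.20 × 1.54 × 1.52 = 0.4682
σ²_T = Σσ²ᵢ + 2·Σσ_ij = 6.4509 + 2 × 2.7672 = 11.9853
α = (3/2)·(1 − 6.4509/11.9853) = 0.69

α = 0.69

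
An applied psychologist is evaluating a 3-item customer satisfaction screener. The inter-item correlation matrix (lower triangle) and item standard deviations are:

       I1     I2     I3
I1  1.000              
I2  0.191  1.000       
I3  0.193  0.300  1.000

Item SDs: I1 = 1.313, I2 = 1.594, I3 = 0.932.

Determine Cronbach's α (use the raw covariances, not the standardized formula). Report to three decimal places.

α = 0.445

Σσ²ᵢ = 1.313² + 1.594² + 0.932² = 5.1334
Covariances σ_ij = r_ij · s_i · s_j:
  σ(I1,I2) = 0.191 × 1.313 × 1.594 = 0.3997
  σ(I1,I3) = 0.193 × 1.313 × 0.932 = 0.2362
  σ(I2,I3) = 0.300 × 1.594 × 0.932 = 0.4457
σ²_T = Σσ²ᵢ + 2·Σσ_ij = 5.1334 + 2 × 1.0816 = 7.2966
α = (3/2)·(1 − 5.1334/7.2966) = 0.445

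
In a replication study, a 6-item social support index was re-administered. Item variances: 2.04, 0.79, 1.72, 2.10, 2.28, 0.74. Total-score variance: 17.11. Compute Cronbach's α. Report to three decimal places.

α = 0.522

ΣVar(i) = 2.04 + 0.79 + 1.72 + 2.10 + 2.28 + 0.74 = 9.67
α = (k/(k−1))·(1 − ΣVar(i)/σ²_total) = (6/5)·(1 − 9.67/17.11) = 0.522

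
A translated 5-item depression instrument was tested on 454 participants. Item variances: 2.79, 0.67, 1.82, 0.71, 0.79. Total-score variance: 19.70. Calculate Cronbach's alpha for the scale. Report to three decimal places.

ΣVar(i) = 2.79 + 0.67 + 1.82 + 0.71 + 0.79 = 6.78
α = (k/(k−1))·(1 − ΣVar(i)/Var(T)) = (5/4)·(1 − 6.78/19.70) = 0.820

Cronbach's alpha = 0.820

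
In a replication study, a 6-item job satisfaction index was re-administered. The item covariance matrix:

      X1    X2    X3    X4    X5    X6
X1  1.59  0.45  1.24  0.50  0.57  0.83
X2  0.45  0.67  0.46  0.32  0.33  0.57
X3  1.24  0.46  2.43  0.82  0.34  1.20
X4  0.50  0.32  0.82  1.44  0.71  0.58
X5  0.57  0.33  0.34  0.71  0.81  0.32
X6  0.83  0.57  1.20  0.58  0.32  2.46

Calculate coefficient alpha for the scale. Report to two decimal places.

Σσᵢ² = 1.59 + 0.67 + 2.43 + 1.44 + 0.81 + 2.46 = 9.40
Sum of off-diagonal covariances = 9.24
Var(T) = 9.40 + 2 × 9.24 = 27.88
α = (k/(k−1))·(1 − Σσᵢ²/Var(T)) = (6/5)·(1 − 9.40/27.88) = 0.80

α = 0.80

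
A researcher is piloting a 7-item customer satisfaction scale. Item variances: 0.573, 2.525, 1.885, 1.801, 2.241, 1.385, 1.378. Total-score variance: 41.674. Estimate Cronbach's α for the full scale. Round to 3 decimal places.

Σσ²ᵢ = 0.573 + 2.525 + 1.885 + 1.801 + 2.241 + 1.385 + 1.378 = 11.788
α = (k/(k−1))·(1 − Σσ²ᵢ/σ²_T) = (7/6)·(1 − 11.788/41.674) = 0.837

Cronbach's α = 0.837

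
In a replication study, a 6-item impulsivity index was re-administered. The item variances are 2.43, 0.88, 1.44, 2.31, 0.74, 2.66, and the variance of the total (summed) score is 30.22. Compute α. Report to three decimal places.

Σσᵢ² = 2.43 + 0.88 + 1.44 + 2.31 + 0.74 + 2.66 = 10.46
α = (k/(k−1))·(1 − Σσᵢ²/total variance) = (6/5)·(1 − 10.46/30.22) = 0.785

α = 0.785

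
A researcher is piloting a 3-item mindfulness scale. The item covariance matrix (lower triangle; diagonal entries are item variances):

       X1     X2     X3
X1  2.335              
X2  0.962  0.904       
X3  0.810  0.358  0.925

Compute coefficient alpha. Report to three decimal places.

ΣVar(i) = 2.335 + 0.904 + 0.925 = 4.164
Sum of the distinct covariances = 2.130
total variance = 4.164 + 2 × 2.130 = 8.424
α = (k/(k−1))·(1 − ΣVar(i)/total variance) = (3/2)·(1 − 4.164/8.424) = 0.759

α = 0.759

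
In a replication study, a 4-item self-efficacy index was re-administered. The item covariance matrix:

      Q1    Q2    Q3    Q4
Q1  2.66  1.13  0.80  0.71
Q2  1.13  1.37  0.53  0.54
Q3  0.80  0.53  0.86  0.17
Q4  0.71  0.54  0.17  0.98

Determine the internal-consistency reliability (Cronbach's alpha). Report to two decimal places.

Cronbach's alpha = 0.76

Σσ²ᵢ = 2.66 + 1.37 + 0.86 + 0.98 = 5.87
Sum of the distinct covariances = 3.88
total variance = 5.87 + 2 × 3.88 = 13.63
α = (k/(k−1))·(1 − Σσ²ᵢ/total variance) = (4/3)·(1 − 5.87/13.63) = 0.76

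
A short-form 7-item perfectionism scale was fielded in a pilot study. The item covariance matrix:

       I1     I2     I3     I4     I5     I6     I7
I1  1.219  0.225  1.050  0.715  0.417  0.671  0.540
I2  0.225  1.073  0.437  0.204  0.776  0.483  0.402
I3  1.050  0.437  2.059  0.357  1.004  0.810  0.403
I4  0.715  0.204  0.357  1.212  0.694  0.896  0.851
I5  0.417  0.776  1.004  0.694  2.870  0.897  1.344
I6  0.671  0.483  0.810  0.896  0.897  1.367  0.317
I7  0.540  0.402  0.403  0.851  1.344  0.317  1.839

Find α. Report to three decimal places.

ΣVar(i) = 1.219 + 1.073 + 2.059 + 1.212 + 2.870 + 1.367 + 1.839 = 11.639
Sum of the distinct covariances = 13.493
total variance = 11.639 + 2 × 13.493 = 38.625
α = (k/(k−1))·(1 − ΣVar(i)/total variance) = (7/6)·(1 − 11.639/38.625) = 0.815

α = 0.815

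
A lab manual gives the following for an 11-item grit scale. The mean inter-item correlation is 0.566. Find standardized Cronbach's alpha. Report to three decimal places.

standardized Cronbach's alpha = 0.935

Standardized α = k·r̄ / (1 + (k−1)·r̄) = 11 × 0.566 / (1 + 10 × 0.566)
  = 6.2260 / 6.6600 = 0.935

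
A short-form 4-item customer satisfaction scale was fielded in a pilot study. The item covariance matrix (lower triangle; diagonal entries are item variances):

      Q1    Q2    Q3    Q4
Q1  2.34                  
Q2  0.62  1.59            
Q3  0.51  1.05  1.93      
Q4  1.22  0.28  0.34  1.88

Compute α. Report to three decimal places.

sum of item variances = 2.34 + 1.59 + 1.93 + 1.88 = 7.74
Sum of the distinct covariances = 4.02
total variance = 7.74 + 2 × 4.02 = 15.78
α = (k/(k−1))·(1 − sum of item variances/total variance) = (4/3)·(1 − 7.74/15.78) = 0.679

α = 0.679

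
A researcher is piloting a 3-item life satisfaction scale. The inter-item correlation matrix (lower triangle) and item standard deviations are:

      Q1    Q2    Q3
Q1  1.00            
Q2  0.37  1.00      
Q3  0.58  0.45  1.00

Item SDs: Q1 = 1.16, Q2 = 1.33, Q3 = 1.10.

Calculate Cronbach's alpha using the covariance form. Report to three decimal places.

α = 0.715

Σσ²ᵢ = 1.16² + 1.33² + 1.10² = 4.3245
Covariances σ_ij = r_ij · s_i · s_j:
  σ(Q1,Q2) = 0.37 × 1.16 × 1.33 = 0.5708
  σ(Q1,Q3) = 0.58 × 1.16 × 1.10 = 0.7401
  σ(Q2,Q3) = 0.45 × 1.33 × 1.10 = 0.6584
σ²_T = Σσ²ᵢ + 2·Σσ_ij = 4.3245 + 2 × 1.9693 = 8.2631
α = (3/2)·(1 − 4.3245/8.2631) = 0.715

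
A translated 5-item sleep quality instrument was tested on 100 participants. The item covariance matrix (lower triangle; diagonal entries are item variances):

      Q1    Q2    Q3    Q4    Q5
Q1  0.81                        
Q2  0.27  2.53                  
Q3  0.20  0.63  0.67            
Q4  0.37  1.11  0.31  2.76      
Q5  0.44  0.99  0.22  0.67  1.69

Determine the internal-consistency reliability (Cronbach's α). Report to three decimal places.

sum of item variances = 0.81 + 2.53 + 0.67 + 2.76 + 1.69 = 8.46
Σ_{i<j} σ_ij = 5.21
Var(T) = 8.46 + 2 × 5.21 = 18.88
α = (k/(k−1))·(1 − sum of item variances/Var(T)) = (5/4)·(1 − 8.46/18.88) = 0.690

α = 0.690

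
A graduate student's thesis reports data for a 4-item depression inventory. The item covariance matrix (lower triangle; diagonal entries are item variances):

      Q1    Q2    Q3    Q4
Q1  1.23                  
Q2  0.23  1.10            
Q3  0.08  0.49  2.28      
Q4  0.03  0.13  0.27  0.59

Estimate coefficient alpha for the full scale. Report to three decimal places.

ΣVar(i) = 1.23 + 1.10 + 2.28 + 0.59 = 5.20
Sum of off-diagonal covariances = 1.23
Var(T) = 5.20 + 2 × 1.23 = 7.66
α = (k/(k−1))·(1 − ΣVar(i)/Var(T)) = (4/3)·(1 − 5.20/7.66) = 0.428

α = 0.428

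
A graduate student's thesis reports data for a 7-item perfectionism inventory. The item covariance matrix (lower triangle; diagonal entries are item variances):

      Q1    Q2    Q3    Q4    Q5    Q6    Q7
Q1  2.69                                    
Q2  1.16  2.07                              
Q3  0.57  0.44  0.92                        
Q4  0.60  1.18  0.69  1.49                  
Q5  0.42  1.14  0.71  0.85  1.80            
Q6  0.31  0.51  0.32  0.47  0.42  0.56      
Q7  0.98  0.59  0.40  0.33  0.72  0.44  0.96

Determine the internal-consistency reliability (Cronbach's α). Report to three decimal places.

Cronbach's α = 0.836

Σσᵢ² = 2.69 + 2.07 + 0.92 + 1.49 + 1.80 + 0.56 + 0.96 = 10.49
Sum of the distinct covariances = 13.25
Var(T) = 10.49 + 2 × 13.25 = 36.99
α = (k/(k−1))·(1 − Σσᵢ²/Var(T)) = (7/6)·(1 − 10.49/36.99) = 0.836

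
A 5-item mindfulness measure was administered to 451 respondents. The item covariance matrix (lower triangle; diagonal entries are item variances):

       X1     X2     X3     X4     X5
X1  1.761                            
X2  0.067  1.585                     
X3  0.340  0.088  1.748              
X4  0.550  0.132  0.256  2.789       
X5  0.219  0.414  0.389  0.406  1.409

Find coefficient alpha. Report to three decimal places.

coefficient alpha = 0.476

ΣVar(i) = 1.761 + 1.585 + 1.748 + 2.789 + 1.409 = 9.292
Sum of the distinct covariances = 2.861
σ²_total = 9.292 + 2 × 2.861 = 15.014
α = (k/(k−1))·(1 − ΣVar(i)/σ²_total) = (5/4)·(1 − 9.292/15.014) = 0.476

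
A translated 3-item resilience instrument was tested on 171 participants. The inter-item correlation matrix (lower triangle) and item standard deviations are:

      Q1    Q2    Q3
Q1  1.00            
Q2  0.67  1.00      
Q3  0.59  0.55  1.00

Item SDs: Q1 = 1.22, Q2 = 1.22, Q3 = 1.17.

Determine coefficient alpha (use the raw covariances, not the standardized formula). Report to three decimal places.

α = 0.821

Σσ²ᵢ = 1.22² + 1.22² + 1.17² = 4.3457
Covariances σ_ij = r_ij · s_i · s_j:
  σ(Q1,Q2) = 0.67 × 1.22 × 1.22 = 0.9972
  σ(Q1,Q3) = 0.59 × 1.22 × 1.17 = 0.8422
  σ(Q2,Q3) = 0.55 × 1.22 × 1.17 = 0.7851
σ²_T = Σσ²ᵢ + 2·Σσ_ij = 4.3457 + 2 × 2.6245 = 9.5947
α = (3/2)·(1 − 4.3457/9.5947) = 0.821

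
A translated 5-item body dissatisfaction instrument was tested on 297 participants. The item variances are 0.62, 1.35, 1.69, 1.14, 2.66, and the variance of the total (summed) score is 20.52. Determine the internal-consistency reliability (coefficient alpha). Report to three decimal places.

sum of item variances = 0.62 + 1.35 + 1.69 + 1.14 + 2.66 = 7.46
α = (k/(k−1))·(1 − sum of item variances/σ²_T) = (5/4)·(1 − 7.46/20.52) = 0.796

coefficient alpha = 0.796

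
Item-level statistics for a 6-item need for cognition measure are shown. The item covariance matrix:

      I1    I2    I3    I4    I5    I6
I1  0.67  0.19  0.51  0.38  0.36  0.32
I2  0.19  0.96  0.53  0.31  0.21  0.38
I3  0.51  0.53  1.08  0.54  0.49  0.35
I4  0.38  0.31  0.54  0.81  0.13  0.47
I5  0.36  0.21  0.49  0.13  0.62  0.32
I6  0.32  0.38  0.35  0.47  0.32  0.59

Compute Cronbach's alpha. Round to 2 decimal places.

Σσ²ᵢ = 0.67 + 0.96 + 1.08 + 0.81 + 0.62 + 0.59 = 4.73
Sum of the distinct covariances = 5.49
Var(T) = 4.73 + 2 × 5.49 = 15.71
α = (k/(k−1))·(1 − Σσ²ᵢ/Var(T)) = (6/5)·(1 − 4.73/15.71) = 0.84

α = 0.84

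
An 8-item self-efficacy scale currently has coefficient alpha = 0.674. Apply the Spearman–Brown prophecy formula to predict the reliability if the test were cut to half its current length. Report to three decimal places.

Length factor m = 1/2
α' = m·α / (1 − (1−m)·α)
   = 1/2 × 0.674 / (1 − (1 − 1/2) × 0.674)
   = 0.3370 / 0.6630 = 0.508

predicted reliability = 0.508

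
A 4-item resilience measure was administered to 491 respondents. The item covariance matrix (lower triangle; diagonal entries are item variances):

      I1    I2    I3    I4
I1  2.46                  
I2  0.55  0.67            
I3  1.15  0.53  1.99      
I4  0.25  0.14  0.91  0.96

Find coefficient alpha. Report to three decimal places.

coefficient alpha = 0.716

ΣVar(i) = 2.46 + 0.67 + 1.99 + 0.96 = 6.08
Sum of the distinct covariances = 3.53
Var(T) = 6.08 + 2 × 3.53 = 13.14
α = (k/(k−1))·(1 − ΣVar(i)/Var(T)) = (4/3)·(1 − 6.08/13.14) = 0.716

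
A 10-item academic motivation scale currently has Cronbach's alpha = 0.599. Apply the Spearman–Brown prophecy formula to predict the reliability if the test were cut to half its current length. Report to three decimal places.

predicted reliability = 0.428

Length factor m = 1/2
α' = m·α / (1 − (1−m)·α)
   = 1/2 × 0.599 / (1 − (1 − 1/2) × 0.599)
   = 0.2995 / 0.7005 = 0.428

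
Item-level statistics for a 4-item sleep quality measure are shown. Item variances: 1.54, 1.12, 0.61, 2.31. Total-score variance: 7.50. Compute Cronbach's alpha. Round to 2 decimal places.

Cronbach's alpha = 0.34

sum of item variances = 1.54 + 1.12 + 0.61 + 2.31 = 5.58
α = (k/(k−1))·(1 − sum of item variances/total variance) = (4/3)·(1 − 5.58/7.50) = 0.34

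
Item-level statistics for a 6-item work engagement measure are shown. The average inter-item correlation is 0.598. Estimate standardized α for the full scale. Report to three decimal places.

standardized α = 0.899

Standardized α = k·r̄ / (1 + (k−1)·r̄) = 6 × 0.598 / (1 + 5 × 0.598)
  = 3.5880 / 3.9900 = 0.899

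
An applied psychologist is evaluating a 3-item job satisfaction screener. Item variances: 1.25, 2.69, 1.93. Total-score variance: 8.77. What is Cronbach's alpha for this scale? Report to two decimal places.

Cronbach's alpha = 0.50

Σσ²ᵢ = 1.25 + 2.69 + 1.93 = 5.87
α = (k/(k−1))·(1 − Σσ²ᵢ/Var(T)) = (3/2)·(1 − 5.87/8.77) = 0.50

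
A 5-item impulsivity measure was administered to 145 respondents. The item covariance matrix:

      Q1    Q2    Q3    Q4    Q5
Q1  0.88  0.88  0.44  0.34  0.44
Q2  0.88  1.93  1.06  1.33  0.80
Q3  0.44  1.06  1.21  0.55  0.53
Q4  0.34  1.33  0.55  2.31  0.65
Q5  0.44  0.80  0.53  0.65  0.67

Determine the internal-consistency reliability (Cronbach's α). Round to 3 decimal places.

sum of item variances = 0.88 + 1.93 + 1.21 + 2.31 + 0.67 = 7.00
Σ_{i<j} σ_ij = 7.02
Var(T) = 7.00 + 2 × 7.02 = 21.04
α = (k/(k−1))·(1 − sum of item variances/Var(T)) = (5/4)·(1 − 7.00/21.04) = 0.834

α = 0.834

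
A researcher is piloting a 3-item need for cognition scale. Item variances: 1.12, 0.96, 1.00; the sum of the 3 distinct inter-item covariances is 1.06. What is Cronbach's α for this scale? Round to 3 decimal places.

Σσᵢ² = 1.12 + 0.96 + 1.00 = 3.08
Sum of distinct covariances = 1.06
Var(T) = Σσᵢ² + 2·Σcov = 3.08 + 2 × 1.06 = 5.20
α = (3/2)·(1 − 3.08/5.20) = 0.612

α = 0.612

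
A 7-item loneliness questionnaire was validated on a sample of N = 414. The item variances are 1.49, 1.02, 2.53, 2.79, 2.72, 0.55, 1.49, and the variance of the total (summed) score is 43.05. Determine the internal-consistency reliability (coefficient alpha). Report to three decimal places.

coefficient alpha = 0.825

Σσᵢ² = 1.49 + 1.02 + 2.53 + 2.79 + 2.72 + 0.55 + 1.49 = 12.59
α = (k/(k−1))·(1 − Σσᵢ²/σ²_total) = (7/6)·(1 − 12.59/43.05) = 0.825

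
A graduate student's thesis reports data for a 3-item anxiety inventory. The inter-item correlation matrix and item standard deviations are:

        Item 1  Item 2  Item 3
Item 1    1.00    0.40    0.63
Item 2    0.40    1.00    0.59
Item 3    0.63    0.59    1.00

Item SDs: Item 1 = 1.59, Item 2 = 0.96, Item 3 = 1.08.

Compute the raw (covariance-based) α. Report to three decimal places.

Σσ²ᵢ = 1.59² + 0.96² + 1.08² = 4.6161
Covariances σ_ij = r_ij · s_i · s_j:
  σ(Item 1,Item 2) = 0.40 × 1.59 × 0.96 = 0.6106
  σ(Item 1,Item 3) = 0.63 × 1.59 × 1.08 = 1.0818
  σ(Item 2,Item 3) = 0.59 × 0.96 × 1.08 = 0.6117
σ²_T = Σσ²ᵢ + 2·Σσ_ij = 4.6161 + 2 × 2.3041 = 9.2243
α = (3/2)·(1 − 4.6161/9.2243) = 0.749

α = 0.749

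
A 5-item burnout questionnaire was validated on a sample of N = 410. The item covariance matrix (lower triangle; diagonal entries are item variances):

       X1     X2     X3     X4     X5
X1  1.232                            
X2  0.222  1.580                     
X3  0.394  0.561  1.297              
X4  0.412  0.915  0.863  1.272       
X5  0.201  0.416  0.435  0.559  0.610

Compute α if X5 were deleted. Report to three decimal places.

Remaining items: X1, X2, X3, X4 (k = 4).
sum of item variances = 1.232 + 1.580 + 1.297 + 1.272 = 5.381
Var(T) = 5.381 + 2 × 3.367 = 12.115
α (item deleted) = (4/3)·(1 − 5.381/12.115) = 0.741

α = 0.741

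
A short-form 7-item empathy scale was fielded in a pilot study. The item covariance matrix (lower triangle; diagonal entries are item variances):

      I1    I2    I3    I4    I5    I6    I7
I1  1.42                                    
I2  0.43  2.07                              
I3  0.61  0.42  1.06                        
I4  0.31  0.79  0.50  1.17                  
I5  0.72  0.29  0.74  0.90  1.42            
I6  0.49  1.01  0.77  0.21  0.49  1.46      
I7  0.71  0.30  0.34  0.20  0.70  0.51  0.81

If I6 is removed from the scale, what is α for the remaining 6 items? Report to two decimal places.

Remaining items: I1, I2, I3, I4, I5, I7 (k = 6).
ΣVar(i) = 1.42 + 2.07 + 1.06 + 1.17 + 1.42 + 0.81 = 7.95
total variance = 7.95 + 2 × 7.96 = 23.87
α (item deleted) = (6/5)·(1 − 7.95/23.87) = 0.80

α = 0.80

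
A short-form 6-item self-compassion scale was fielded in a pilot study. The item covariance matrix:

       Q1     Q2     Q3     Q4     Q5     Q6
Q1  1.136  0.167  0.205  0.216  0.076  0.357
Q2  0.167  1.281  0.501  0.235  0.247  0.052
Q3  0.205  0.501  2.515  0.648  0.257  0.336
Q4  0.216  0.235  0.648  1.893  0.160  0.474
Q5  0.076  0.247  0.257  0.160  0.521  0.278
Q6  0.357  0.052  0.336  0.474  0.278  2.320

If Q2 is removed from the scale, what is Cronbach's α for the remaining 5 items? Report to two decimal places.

α = 0.52

Remaining items: Q1, Q3, Q4, Q5, Q6 (k = 5).
sum of item variances = 1.136 + 2.515 + 1.893 + 0.521 + 2.320 = 8.385
total variance = 8.385 + 2 × 3.007 = 14.399
α (item deleted) = (5/4)·(1 − 8.385/14.399) = 0.52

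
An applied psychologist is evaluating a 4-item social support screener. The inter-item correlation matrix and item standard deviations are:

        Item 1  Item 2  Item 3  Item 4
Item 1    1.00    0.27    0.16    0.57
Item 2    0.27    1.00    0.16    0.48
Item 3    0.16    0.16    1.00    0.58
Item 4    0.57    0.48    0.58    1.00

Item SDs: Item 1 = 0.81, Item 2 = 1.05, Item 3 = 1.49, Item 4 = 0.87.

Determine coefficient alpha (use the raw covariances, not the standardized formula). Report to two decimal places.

α = 0.65

Σσ²ᵢ = 0.81² + 1.05² + 1.49² + 0.87² = 4.7356
Covariances σ_ij = r_ij · s_i · s_j:
  σ(Item 1,Item 2) = 0.27 × 0.81 × 1.05 = 0.2296
  σ(Item 1,Item 3) = 0.16 × 0.81 × 1.49 = 0.1931
  σ(Item 1,Item 4) = 0.57 × 0.81 × 0.87 = 0.4017
  σ(Item 2,Item 3) = 0.16 × 1.05 × 1.49 = 0.2503
  σ(Item 2,Item 4) = 0.48 × 1.05 × 0.87 = 0.4385
  σ(Item 3,Item 4) = 0.58 × 1.49 × 0.87 = 0.7519
σ²_T = Σσ²ᵢ + 2·Σσ_ij = 4.7356 + 2 × 2.2651 = 9.2658
α = (4/3)·(1 − 4.7356/9.2658) = 0.65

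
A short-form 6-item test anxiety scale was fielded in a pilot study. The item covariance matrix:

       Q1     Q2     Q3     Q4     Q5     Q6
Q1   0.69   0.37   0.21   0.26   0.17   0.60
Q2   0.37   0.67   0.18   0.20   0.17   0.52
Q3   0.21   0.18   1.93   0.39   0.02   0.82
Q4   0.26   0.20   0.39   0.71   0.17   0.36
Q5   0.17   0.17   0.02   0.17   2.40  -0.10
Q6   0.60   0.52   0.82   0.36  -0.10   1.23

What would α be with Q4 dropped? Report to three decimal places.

Remaining items: Q1, Q2, Q3, Q5, Q6 (k = 5).
Σσᵢ² = 0.69 + 0.67 + 1.93 + 2.40 + 1.23 = 6.92
total variance = 6.92 + 2 × 2.96 = 12.84
α (item deleted) = (5/4)·(1 − 6.92/12.84) = 0.576

α = 0.576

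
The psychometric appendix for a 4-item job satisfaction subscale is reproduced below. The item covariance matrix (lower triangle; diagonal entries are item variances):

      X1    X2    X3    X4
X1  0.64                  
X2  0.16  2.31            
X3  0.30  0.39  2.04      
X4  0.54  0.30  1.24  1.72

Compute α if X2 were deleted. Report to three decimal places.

α = 0.729

Remaining items: X1, X3, X4 (k = 3).
ΣVar(i) = 0.64 + 2.04 + 1.72 = 4.40
σ²_T = 4.40 + 2 × 2.08 = 8.56
α (item deleted) = (3/2)·(1 − 4.40/8.56) = 0.729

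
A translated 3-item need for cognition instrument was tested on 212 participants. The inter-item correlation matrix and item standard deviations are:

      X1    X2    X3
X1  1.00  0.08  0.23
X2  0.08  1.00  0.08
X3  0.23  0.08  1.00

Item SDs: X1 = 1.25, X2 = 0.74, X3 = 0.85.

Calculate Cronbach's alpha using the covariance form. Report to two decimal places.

Cronbach's alpha = 0.31

Σσ²ᵢ = 1.25² + 0.74² + 0.85² = 2.8326
Covariances σ_ij = r_ij · s_i · s_j:
  σ(X1,X2) = 0.08 × 1.25 × 0.74 = 0.0740
  σ(X1,X3) = 0.23 × 1.25 × 0.85 = 0.2444
  σ(X2,X3) = 0.08 × 0.74 × 0.85 = 0.0503
σ²_T = Σσ²ᵢ + 2·Σσ_ij = 2.8326 + 2 × 0.3687 = 3.5700
α = (3/2)·(1 − 2.8326/3.5700) = 0.31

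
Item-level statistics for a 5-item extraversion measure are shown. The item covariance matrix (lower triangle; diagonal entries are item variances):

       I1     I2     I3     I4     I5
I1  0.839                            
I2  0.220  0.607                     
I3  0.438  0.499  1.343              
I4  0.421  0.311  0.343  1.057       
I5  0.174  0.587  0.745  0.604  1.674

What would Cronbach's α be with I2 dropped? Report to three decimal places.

Remaining items: I1, I3, I4, I5 (k = 4).
ΣVar(i) = 0.839 + 1.343 + 1.057 + 1.674 = 4.913
σ²_T = 4.913 + 2 × 2.725 = 10.363
α (item deleted) = (4/3)·(1 − 4.913/10.363) = 0.701

α = 0.701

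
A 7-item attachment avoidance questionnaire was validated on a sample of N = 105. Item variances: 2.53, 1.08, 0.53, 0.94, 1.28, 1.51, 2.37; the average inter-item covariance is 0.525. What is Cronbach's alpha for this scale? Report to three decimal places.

Σσᵢ² = 2.53 + 1.08 + 0.53 + 0.94 + 1.28 + 1.51 + 2.37 = 10.24
Sum of the 21 distinct covariances = 21 × 0.525 = 11.025
σ²_T = Σσᵢ² + 2·Σcov = 10.24 + 2 × 11.025 = 32.290
α = (7/6)·(1 − 10.24/32.290) = 0.797

Cronbach's alpha = 0.797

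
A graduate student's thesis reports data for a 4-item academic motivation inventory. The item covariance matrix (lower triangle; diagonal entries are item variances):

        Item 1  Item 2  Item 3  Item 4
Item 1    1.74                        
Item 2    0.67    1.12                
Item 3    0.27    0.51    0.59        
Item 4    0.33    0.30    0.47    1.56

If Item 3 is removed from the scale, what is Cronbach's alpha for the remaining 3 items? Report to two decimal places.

Cronbach's alpha = 0.56

Remaining items: Item 1, Item 2, Item 4 (k = 3).
sum of item variances = 1.74 + 1.12 + 1.56 = 4.42
σ²_T = 4.42 + 2 × 1.30 = 7.02
α (item deleted) = (3/2)·(1 − 4.42/7.02) = 0.56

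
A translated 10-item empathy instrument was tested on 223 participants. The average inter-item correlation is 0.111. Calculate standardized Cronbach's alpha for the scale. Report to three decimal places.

Standardized α = k·r̄ / (1 + (k−1)·r̄) = 10 × 0.111 / (1 + 9 × 0.111)
  = 1.1100 / 1.9990 = 0.555

standardized Cronbach's alpha = 0.555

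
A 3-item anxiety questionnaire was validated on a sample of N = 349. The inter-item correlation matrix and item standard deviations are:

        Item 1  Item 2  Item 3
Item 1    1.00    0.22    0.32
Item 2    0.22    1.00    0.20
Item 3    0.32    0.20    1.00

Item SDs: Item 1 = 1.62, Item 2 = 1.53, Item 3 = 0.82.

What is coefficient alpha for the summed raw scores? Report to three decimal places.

Σσ²ᵢ = 1.62² + 1.53² + 0.82² = 5.6377
Covariances σ_ij = r_ij · s_i · s_j:
  σ(Item 1,Item 2) = 0.22 × 1.62 × 1.53 = 0.5453
  σ(Item 1,Item 3) = 0.32 × 1.62 × 0.82 = 0.4251
  σ(Item 2,Item 3) = 0.20 × 1.53 × 0.82 = 0.2509
σ²_T = Σσ²ᵢ + 2·Σσ_ij = 5.6377 + 2 × 1.2213 = 8.0803
α = (3/2)·(1 − 5.6377/8.0803) = 0.453

coefficient alpha = 0.453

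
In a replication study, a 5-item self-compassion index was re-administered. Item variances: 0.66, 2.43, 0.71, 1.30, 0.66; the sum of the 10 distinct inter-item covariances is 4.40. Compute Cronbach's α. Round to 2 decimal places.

Σσᵢ² = 0.66 + 2.43 + 0.71 + 1.30 + 0.66 = 5.76
Sum of distinct covariances = 4.40
total variance = Σσᵢ² + 2·Σcov = 5.76 + 2 × 4.40 = 14.56
α = (5/4)·(1 − 5.76/14.56) = 0.76

α = 0.76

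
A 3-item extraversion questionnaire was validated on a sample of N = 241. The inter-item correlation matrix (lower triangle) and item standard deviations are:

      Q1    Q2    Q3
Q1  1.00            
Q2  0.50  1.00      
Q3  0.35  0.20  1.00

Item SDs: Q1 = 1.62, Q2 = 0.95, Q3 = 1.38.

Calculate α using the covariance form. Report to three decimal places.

Σσ²ᵢ = 1.62² + 0.95² + 1.38² = 5.4313
Covariances σ_ij = r_ij · s_i · s_j:
  σ(Q1,Q2) = 0.50 × 1.62 × 0.95 = 0.7695
  σ(Q1,Q3) = 0.35 × 1.62 × 1.38 = 0.7825
  σ(Q2,Q3) = 0.20 × 0.95 × 1.38 = 0.2622
σ²_T = Σσ²ᵢ + 2·Σσ_ij = 5.4313 + 2 × 1.8142 = 9.0597
α = (3/2)·(1 − 5.4313/9.0597) = 0.601

α = 0.601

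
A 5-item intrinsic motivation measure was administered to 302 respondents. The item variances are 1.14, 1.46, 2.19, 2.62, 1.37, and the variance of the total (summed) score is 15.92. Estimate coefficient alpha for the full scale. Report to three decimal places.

α = 0.561

sum of item variances = 1.14 + 1.46 + 2.19 + 2.62 + 1.37 = 8.78
α = (k/(k−1))·(1 − sum of item variances/total variance) = (5/4)·(1 − 8.78/15.92) = 0.561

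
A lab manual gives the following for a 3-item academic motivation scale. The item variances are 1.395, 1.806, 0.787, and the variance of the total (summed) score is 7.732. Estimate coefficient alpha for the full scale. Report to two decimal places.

coefficient alpha = 0.73

ΣVar(i) = 1.395 + 1.806 + 0.787 = 3.988
α = (k/(k−1))·(1 − ΣVar(i)/total variance) = (3/2)·(1 − 3.988/7.732) = 0.73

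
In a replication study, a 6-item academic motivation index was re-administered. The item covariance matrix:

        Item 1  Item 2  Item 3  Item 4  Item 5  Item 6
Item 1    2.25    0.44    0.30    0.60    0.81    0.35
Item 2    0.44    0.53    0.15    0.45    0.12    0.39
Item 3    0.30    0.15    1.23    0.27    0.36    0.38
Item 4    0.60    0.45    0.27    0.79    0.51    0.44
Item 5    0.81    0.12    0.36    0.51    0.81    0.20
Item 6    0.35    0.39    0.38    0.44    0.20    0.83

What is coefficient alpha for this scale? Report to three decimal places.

coefficient alpha = 0.770

Σσᵢ² = 2.25 + 0.53 + 1.23 + 0.79 + 0.81 + 0.83 = 6.44
Sum of the distinct covariances = 5.77
σ²_T = 6.44 + 2 × 5.77 = 17.98
α = (k/(k−1))·(1 − Σσᵢ²/σ²_T) = (6/5)·(1 − 6.44/17.98) = 0.770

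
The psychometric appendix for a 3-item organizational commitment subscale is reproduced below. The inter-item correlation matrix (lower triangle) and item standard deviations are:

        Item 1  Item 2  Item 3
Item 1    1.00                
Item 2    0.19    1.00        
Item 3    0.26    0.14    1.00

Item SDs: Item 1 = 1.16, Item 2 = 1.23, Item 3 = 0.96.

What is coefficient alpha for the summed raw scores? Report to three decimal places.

α = 0.416

Σσ²ᵢ = 1.16² + 1.23² + 0.96² = 3.7801
Covariances σ_ij = r_ij · s_i · s_j:
  σ(Item 1,Item 2) = 0.19 × 1.16 × 1.23 = 0.2711
  σ(Item 1,Item 3) = 0.26 × 1.16 × 0.96 = 0.2895
  σ(Item 2,Item 3) = 0.14 × 1.23 × 0.96 = 0.1653
σ²_T = Σσ²ᵢ + 2·Σσ_ij = 3.7801 + 2 × 0.7259 = 5.2319
α = (3/2)·(1 − 3.7801/5.2319) = 0.416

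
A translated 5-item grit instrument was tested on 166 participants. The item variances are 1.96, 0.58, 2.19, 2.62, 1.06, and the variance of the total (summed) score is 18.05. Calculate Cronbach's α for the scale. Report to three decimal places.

Σσᵢ² = 1.96 + 0.58 + 2.19 + 2.62 + 1.06 = 8.41
α = (k/(k−1))·(1 − Σσᵢ²/σ²_T) = (5/4)·(1 − 8.41/18.05) = 0.668

α = 0.668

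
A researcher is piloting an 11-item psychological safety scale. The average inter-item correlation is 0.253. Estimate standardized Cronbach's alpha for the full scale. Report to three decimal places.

Standardized α = k·r̄ / (1 + (k−1)·r̄) = 11 × 0.253 / (1 + 10 × 0.253)
  = 2.7830 / 3.5300 = 0.788

standardized Cronbach's alpha = 0.788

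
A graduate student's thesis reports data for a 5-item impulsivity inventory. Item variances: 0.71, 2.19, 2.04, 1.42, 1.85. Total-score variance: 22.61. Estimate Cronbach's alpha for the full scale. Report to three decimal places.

α = 0.796

Σσᵢ² = 0.71 + 2.19 + 2.04 + 1.42 + 1.85 = 8.21
α = (k/(k−1))·(1 − Σσᵢ²/σ²_T) = (5/4)·(1 − 8.21/22.61) = 0.796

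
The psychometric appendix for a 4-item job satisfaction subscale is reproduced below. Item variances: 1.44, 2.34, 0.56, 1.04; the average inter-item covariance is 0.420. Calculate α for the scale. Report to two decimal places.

Σσᵢ² = 1.44 + 2.34 + 0.56 + 1.04 = 5.38
Sum of the 6 distinct covariances = 6 × 0.420 = 2.520
σ²_total = Σσᵢ² + 2·Σcov = 5.38 + 2 × 2.520 = 10.420
α = (4/3)·(1 − 5.38/10.420) = 0.64

α = 0.64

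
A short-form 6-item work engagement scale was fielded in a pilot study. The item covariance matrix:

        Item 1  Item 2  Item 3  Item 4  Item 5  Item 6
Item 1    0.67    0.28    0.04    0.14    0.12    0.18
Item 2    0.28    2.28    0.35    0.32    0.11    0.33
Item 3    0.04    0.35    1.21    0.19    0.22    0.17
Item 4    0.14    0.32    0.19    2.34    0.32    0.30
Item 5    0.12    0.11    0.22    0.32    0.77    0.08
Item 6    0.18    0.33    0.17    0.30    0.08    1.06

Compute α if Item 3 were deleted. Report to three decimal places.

Remaining items: Item 1, Item 2, Item 4, Item 5, Item 6 (k = 5).
Σσᵢ² = 0.67 + 2.28 + 2.34 + 0.77 + 1.06 = 7.12
total variance = 7.12 + 2 × 2.18 = 11.48
α (item deleted) = (5/4)·(1 − 7.12/11.48) = 0.475

α = 0.475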